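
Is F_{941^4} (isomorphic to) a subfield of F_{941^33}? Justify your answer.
No: F_{941^4} is not a subfield of F_{941^33}

F_{p^m} embeds in F_{p^n} iff m | n. Here 4 ∤ 33 (since 33 = 8·4 + 1 with remainder 1 ≠ 0), so F_{941^4} is not a subfield of F_{941^33}. Equivalently: if it were, the tower law would give 4 = [F_{941^4}:F_941] dividing [F_{941^33}:F_941] = 33, contradiction.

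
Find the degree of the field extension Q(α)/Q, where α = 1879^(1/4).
[Q(α):Q] = 4

α is a root of x^4 - 1879. By Eisenstein's criterion at the prime p = 1879 (which divides the constant term 1879 but p^2 = 3530641 does not, since 1879 is squarefree), x^4 - 1879 is irreducible over Q. Hence [Q(α):Q] = 4.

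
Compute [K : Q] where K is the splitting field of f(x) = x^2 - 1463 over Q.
[K : Q] = 2

f(x) = x^2 - 1463 factors as (x - √1463)(x + √1463). The splitting field is K = Q(√1463). Since 1463 is squarefree and > 1, it is not a perfect square, so x^2 - 1463 is irreducible over Q and [Q(√1463) : Q] = 2. Hence [K : Q] = 2.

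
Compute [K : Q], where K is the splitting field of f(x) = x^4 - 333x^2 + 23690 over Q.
[K : Q] = 4

Solving the quadratic in x^2: x^2 = (333 ± √(333^2 - 4·23690))/2 = (333 ± √16129)/2 = (333 ± 127)/2, giving x^2 = 230 or x^2 = 103. So f(x) = (x^2 - 230)(x^2 - 103) and the roots of f are ±√230, ±√103. Hence the splitting field is K = Q(√230, √103). Since 230 and 103 are distinct squarefree integers > 1, their product 23690 is not a perfect square, so √103 ∉ Q(√230). By the tower law [K:Q] = [Q(√230,√103):Q(√230)] · [Q(√230):Q] = 2 · 2 = 4.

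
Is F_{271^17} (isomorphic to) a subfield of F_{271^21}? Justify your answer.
No: F_{271^17} is not a subfield of F_{271^21}

F_{p^m} embeds in F_{p^n} iff m | n. Here 17 ∤ 21 (since 21 = 1·17 + 4 with remainder 4 ≠ 0), so F_{271^17} is not a subfield of F_{271^21}. Equivalently: if it were, the tower law would give 17 = [F_{271^17}:F_271] dividing [F_{271^21}:F_271] = 21, contradiction.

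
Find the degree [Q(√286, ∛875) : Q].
[Q(√286, ∛875) : Q] = 6

Let L = Q(√286, ∛875). Since Q(√286) ⊂ L and [Q(√286):Q] = 2, the tower law gives 2 | [L:Q]. Likewise Q(∛875) ⊂ L with [Q(∛875):Q] = 3 (because 875 is not a perfect cube), so 3 | [L:Q]. As gcd(2,3) = 1, [L:Q] is divisible by 6. Conversely L is generated over Q by √286 and ∛875, so [L:Q] ≤ 2·3 = 6. Therefore [Q(√286, ∛875) : Q] = 6.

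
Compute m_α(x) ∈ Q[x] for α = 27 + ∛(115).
m_α(x) = x^3 - 81x^2 + 2187x - 19798

Set β = α - 27 = ∛(115), so β^3 = 115. Then (α - 27)^3 - 115 = 0, i.e. α is a root of g(x) = (x - 27)^3 - 115 = x^3 - 81x^2 + 2187x - 19798. Since g(x) = h(x - 27) where h(x) = x^3 - 115, and h is irreducible over Q (because 115 is not a perfect cube, so h has no rational root, and a monic cubic with no rational root is irreducible), g is also irreducible (irreducibility is preserved under the substitution x → x - 27). Hence m_α(x) = x^3 - 81x^2 + 2187x - 19798.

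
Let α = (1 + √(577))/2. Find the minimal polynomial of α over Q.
m_α(x) = x^2 - x - 144

From 2α - 1 = √(577), squaring gives (2α - 1)^2 = 577, i.e. 4α^2 - 4α + 1 = 577, so α^2 - α + (1 - 577)/4 = 0. Since 577 ≡ 1 (mod 4), (1 - 577)/4 = -144 ∈ Z. The polynomial x^2 - x - 144 has discriminant 1 - 4·(-144) = 577, which is not a perfect square in Q (d = 577 is squarefree and ≠ 1), so x^2 - x - 144 is irreducible over Q. It is the minimal polynomial of α.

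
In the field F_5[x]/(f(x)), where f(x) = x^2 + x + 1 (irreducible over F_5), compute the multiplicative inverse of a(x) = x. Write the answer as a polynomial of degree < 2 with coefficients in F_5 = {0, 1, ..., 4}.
a(x)^(-1) ≡ 4x + 4 (mod f(x))

Since f is irreducible over F_5, F_5[x]/(f) is a field and a(x) ≠ 0 has an inverse. Apply the extended Euclidean algorithm to f(x) and a(x) in F_5[x]: f(x) = (x + 1)·a(x) + (1). The last nonzero remainder is the constant 1 = gcd(f, a) in F_5. Back-substituting through the division chain expresses 1 = s(x)·a(x) + t(x)·f(x) with s(x) ≡ 4x + 4 (mod f), so a(x)^(-1) ≡ s(x) = 4x + 4 (mod f). Check: (x)·(4x + 4) = 4x^2 + 4x ≡ 1 (mod x^2 + x + 1).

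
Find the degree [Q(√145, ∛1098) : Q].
[Q(√145, ∛1098) : Q] = 6

Let L = Q(√145, ∛1098). Since Q(√145) ⊂ L and [Q(√145):Q] = 2, the tower law gives 2 | [L:Q]. Likewise Q(∛1098) ⊂ L with [Q(∛1098):Q] = 3 (because 1098 is not a perfect cube), so 3 | [L:Q]. As gcd(2,3) = 1, [L:Q] is divisible by 6. Conversely L is generated over Q by √145 and ∛1098, so [L:Q] ≤ 2·3 = 6. Therefore [Q(√145, ∛1098) : Q] = 6.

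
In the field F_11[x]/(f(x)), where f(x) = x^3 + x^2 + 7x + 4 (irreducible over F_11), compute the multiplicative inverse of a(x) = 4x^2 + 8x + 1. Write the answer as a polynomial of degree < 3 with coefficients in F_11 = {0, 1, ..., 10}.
a(x)^(-1) ≡ x^2 + 9x + 7 (mod f(x))

Since f is irreducible over F_11, F_11[x]/(f) is a field and a(x) ≠ 0 has an inverse. Apply the extended Euclidean algorithm to f(x) and a(x) in F_11[x]: f(x) = (3x + 8)·a(x) + (6x + 7);  a(x) = (8x + 3)·(6x + 7) + (2). The last nonzero remainder is the constant 2 = gcd(f, a) in F_11. Back-substituting through the division chain expresses 2 = s(x)·a(x) + t(x)·f(x) with s(x) ≡ 2x^2 + 7x + 3 (mod f), so (2x^2 + 7x + 3)·a(x) ≡ 2 (mod f). Multiplying by 2^(-1) ≡ 6 in F_11 gives a(x)^(-1) ≡ 6·(2x^2 + 7x + 3) ≡ x^2 + 9x + 7 (mod f). Check: (4x^2 + 8x + 1)·(x^2 + 9x + 7) = 4x^4 + 2x^2 + 10x + 7 ≡ 1 (mod x^3 + x^2 + 7x + 4).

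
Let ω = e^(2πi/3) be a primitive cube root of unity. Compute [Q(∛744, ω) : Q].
[Q(∛744, ω) : Q] = 6

[Q(∛744):Q] = 3 (min poly x^3 - 744, irreducible since 744 is not a perfect cube). [Q(ω):Q] = 2 (min poly x^2 + x + 1). Since Q(∛744) ⊂ R and ω ∉ R, we have ω ∉ Q(∛744), so x^2 + x + 1 remains irreducible over Q(∛744) and [Q(∛744, ω) : Q(∛744)] = 2. By the tower law, [Q(∛744, ω) : Q] = 3 · 2 = 6. (In fact Q(∛744, ω) is the splitting field of x^3 - 744 over Q.)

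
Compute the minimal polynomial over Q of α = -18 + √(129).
m_α(x) = x^2 + 36x + 195

From α + 18 = √(129), squaring gives (α + 18)^2 = 129, i.e. α^2 + 36α + 324 = 129, so α^2 + 36α + 195 = 0. The discriminant of x^2 + 36x + 195 is (36)^2 - 4·(195) = 1296 - 780 = 516, and 4·(129) is not a perfect square in Q since 129 is squarefree and ≠ 1. Hence x^2 + 36x + 195 is irreducible over Q and is the minimal polynomial of α.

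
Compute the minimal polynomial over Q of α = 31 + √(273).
m_α(x) = x^2 - 62x + 688

From α - 31 = √(273), squaring gives (α - 31)^2 = 273, i.e. α^2 - 62α + 961 = 273, so α^2 - 62α + 688 = 0. The discriminant of x^2 - 62x + 688 is (-62)^2 - 4·(688) = 3844 - 2752 = 1092, and 4·(273) is not a perfect square in Q since 273 is squarefree and ≠ 1. Hence x^2 - 62x + 688 is irreducible over Q and is the minimal polynomial of α.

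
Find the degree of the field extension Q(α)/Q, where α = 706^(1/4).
[Q(α):Q] = 4

α is a root of x^4 - 706. By Eisenstein's criterion at the prime p = 2 (which divides the constant term 706 but p^2 = 4 does not, since 706 is squarefree), x^4 - 706 is irreducible over Q. Hence [Q(α):Q] = 4.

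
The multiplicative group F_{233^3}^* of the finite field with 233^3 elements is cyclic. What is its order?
|F_{233^3}^*| = 12649336

F_{233^3} has 233^3 = 12649337 elements; its multiplicative group consists of all nonzero elements, so |F_{233^3}^*| = 12649337 - 1 = 12649336. (It is cyclic since any finite subgroup of the multiplicative group of a field is cyclic.)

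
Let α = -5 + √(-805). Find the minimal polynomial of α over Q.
m_α(x) = x^2 + 10x + 830

From α + 5 = √(-805), squaring gives (α + 5)^2 = -805, i.e. α^2 + 10α + 25 = -805, so α^2 + 10α + 830 = 0. The discriminant of x^2 + 10x + 830 is (10)^2 - 4·(830) = 100 - 3320 = -3220, and 4·(-805) is not a perfect square in Q since -805 is squarefree and ≠ 1. Hence x^2 + 10x + 830 is irreducible over Q and is the minimal polynomial of α.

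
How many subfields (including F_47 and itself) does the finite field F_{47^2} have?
F_{47^2} has 2 subfields

The subfields of F_{p^n} are exactly the fields F_{p^d} for d | n (each is the fixed field of the unique index-d subgroup of Gal(F_{p^n}/F_p) ≅ Z/nZ). The divisors of n = 2 are {1, 2}, giving 2 subfields: F_{47^1}, F_{47^2}.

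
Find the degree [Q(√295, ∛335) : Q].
[Q(√295, ∛335) : Q] = 6

Let L = Q(√295, ∛335). Since Q(√295) ⊂ L and [Q(√295):Q] = 2, the tower law gives 2 | [L:Q]. Likewise Q(∛335) ⊂ L with [Q(∛335):Q] = 3 (because 335 is not a perfect cube), so 3 | [L:Q]. As gcd(2,3) = 1, [L:Q] is divisible by 6. Conversely L is generated over Q by √295 and ∛335, so [L:Q] ≤ 2·3 = 6. Therefore [Q(√295, ∛335) : Q] = 6.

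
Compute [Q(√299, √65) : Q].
[Q(√299, √65) : Q] = 4

[Q(√299):Q] = 2 (min poly x^2 - 299, irreducible since 299 is squarefree > 1). For the top step, suppose √65 ∈ Q(√299), say √65 = c + d√299 with c, d ∈ Q. Squaring: 65 = c^2 + 299d^2 + 2cd√299. Since √299 ∉ Q this forces 2cd = 0. If d = 0 then √65 = c ∈ Q, contradicting 65 squarefree > 1. If c = 0 then 65 = 299d^2, so 299·65 = (299d)^2 is a perfect square in Q — but 299·65 = 19435 is not a perfect square (since 299 and 65 are distinct squarefree integers). Contradiction. Hence √65 ∉ Q(√299), so x^2 - 65 stays irreducible over Q(√299) and [Q(√299, √65) : Q(√299)] = 2. By the tower law, [Q(√299, √65) : Q] = 2 · 2 = 4.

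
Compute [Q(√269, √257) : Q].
[Q(√269, √257) : Q] = 4

[Q(√269):Q] = 2 (min poly x^2 - 269, irreducible since 269 is squarefree > 1). For the top step, suppose √257 ∈ Q(√269), say √257 = c + d√269 with c, d ∈ Q. Squaring: 257 = c^2 + 269d^2 + 2cd√269. Since √269 ∉ Q this forces 2cd = 0. If d = 0 then √257 = c ∈ Q, contradicting 257 squarefree > 1. If c = 0 then 257 = 269d^2, so 269·257 = (269d)^2 is a perfect square in Q — but 269·257 = 69133 is not a perfect square (since 269 and 257 are distinct squarefree integers). Contradiction. Hence √257 ∉ Q(√269), so x^2 - 257 stays irreducible over Q(√269) and [Q(√269, √257) : Q(√269)] = 2. By the tower law, [Q(√269, √257) : Q] = 2 · 2 = 4.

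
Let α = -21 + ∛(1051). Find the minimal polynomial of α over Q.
m_α(x) = x^3 + 63x^2 + 1323x + 8210

Set β = α + 21 = ∛(1051), so β^3 = 1051. Then (α + 21)^3 - 1051 = 0, i.e. α is a root of g(x) = (x + 21)^3 - 1051 = x^3 + 63x^2 + 1323x + 8210. Since g(x) = h(x + 21) where h(x) = x^3 - 1051, and h is irreducible over Q (because 1051 is not a perfect cube, so h has no rational root, and a monic cubic with no rational root is irreducible), g is also irreducible (irreducibility is preserved under the substitution x → x + 21). Hence m_α(x) = x^3 + 63x^2 + 1323x + 8210.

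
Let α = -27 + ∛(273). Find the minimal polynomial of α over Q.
m_α(x) = x^3 + 81x^2 + 2187x + 19410

Set β = α + 27 = ∛(273), so β^3 = 273. Then (α + 27)^3 - 273 = 0, i.e. α is a root of g(x) = (x + 27)^3 - 273 = x^3 + 81x^2 + 2187x + 19410. Since g(x) = h(x + 27) where h(x) = x^3 - 273, and h is irreducible over Q (because 273 is not a perfect cube, so h has no rational root, and a monic cubic with no rational root is irreducible), g is also irreducible (irreducibility is preserved under the substitution x → x + 27). Hence m_α(x) = x^3 + 81x^2 + 2187x + 19410.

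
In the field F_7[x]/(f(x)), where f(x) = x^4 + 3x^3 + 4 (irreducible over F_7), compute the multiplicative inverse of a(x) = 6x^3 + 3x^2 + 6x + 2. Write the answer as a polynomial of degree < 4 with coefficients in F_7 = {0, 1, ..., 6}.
a(x)^(-1) ≡ 3x^3 + x^2 + 3x + 1 (mod f(x))

Since f is irreducible over F_7, F_7[x]/(f) is a field and a(x) ≠ 0 has an inverse. Apply the extended Euclidean algorithm to f(x) and a(x) in F_7[x]: f(x) = (6x + 1)·a(x) + (3x^2 + 3x + 2);  a(x) = (2x + 6)·(3x^2 + 3x + 2) + (5x + 4);  (3x^2 + 3x + 2) = (2x + 6)·(5x + 4) + (6). The last nonzero remainder is the constant 6 = gcd(f, a) in F_7. Back-substituting through the division chain expresses 6 = s(x)·a(x) + t(x)·f(x) with s(x) ≡ 4x^3 + 6x^2 + 4x + 6 (mod f), so (4x^3 + 6x^2 + 4x + 6)·a(x) ≡ 6 (mod f). Multiplying by 6^(-1) ≡ 6 in F_7 gives a(x)^(-1) ≡ 6·(4x^3 + 6x^2 + 4x + 6) ≡ 3x^3 + x^2 + 3x + 1 (mod f). Check: (6x^3 + 3x^2 + 6x + 2)·(3x^3 + x^2 + 3x + 1) = 4x^6 + x^5 + 4x^4 + 6x^3 + 2x^2 + 5x + 2 ≡ 1 (mod x^4 + 3x^3 + 4).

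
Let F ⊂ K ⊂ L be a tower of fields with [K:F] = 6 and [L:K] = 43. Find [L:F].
[L:F] = 258

The tower law says that for any tower of field extensions F ⊂ K ⊂ L with finite degrees, [L:F] = [L:K] · [K:F]. Here this gives [L:F] = 43 · 6 = 258.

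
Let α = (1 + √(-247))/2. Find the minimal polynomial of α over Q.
m_α(x) = x^2 - x + 62

From 2α - 1 = √(-247), squaring gives (2α - 1)^2 = -247, i.e. 4α^2 - 4α + 1 = -247, so α^2 - α + (1 + 247)/4 = 0. Since -247 ≡ 1 (mod 4), (1 + 247)/4 = 62 ∈ Z. The polynomial x^2 - x + 62 has discriminant 1 - 4·(62) = -247, which is not a perfect square in Q (d = -247 is squarefree and ≠ 1), so x^2 - x + 62 is irreducible over Q. It is the minimal polynomial of α.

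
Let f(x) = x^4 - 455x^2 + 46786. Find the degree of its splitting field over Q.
[K : Q] = 4

Solving the quadratic in x^2: x^2 = (455 ± √(455^2 - 4·46786))/2 = (455 ± √19881)/2 = (455 ± 141)/2, giving x^2 = 157 or x^2 = 298. So f(x) = (x^2 - 157)(x^2 - 298) and the roots of f are ±√157, ±√298. Hence the splitting field is K = Q(√157, √298). Since 157 and 298 are distinct squarefree integers > 1, their product 46786 is not a perfect square, so √298 ∉ Q(√157). By the tower law [K:Q] = [Q(√157,√298):Q(√157)] · [Q(√157):Q] = 2 · 2 = 4.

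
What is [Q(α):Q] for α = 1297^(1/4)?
[Q(α):Q] = 4

α is a root of x^4 - 1297. By Eisenstein's criterion at the prime p = 1297 (which divides the constant term 1297 but p^2 = 1682209 does not, since 1297 is squarefree), x^4 - 1297 is irreducible over Q. Hence [Q(α):Q] = 4.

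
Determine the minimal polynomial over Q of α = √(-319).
m_α(x) = x^2 + 319

α satisfies α^2 + 319 = 0, so x^2 + 319 annihilates α. Since d = -319 is squarefree and ≠ 1, it is not a perfect square in Q, so x^2 + 319 has no rational root and is therefore irreducible over Q (a degree-2 polynomial over a field is irreducible iff it has no root). Hence m_α(x) = x^2 + 319.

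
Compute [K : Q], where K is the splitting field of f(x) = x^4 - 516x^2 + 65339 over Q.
[K : Q] = 4

Solving the quadratic in x^2: x^2 = (516 ± √(516^2 - 4·65339))/2 = (516 ± √4900)/2 = (516 ± 70)/2, giving x^2 = 223 or x^2 = 293. So f(x) = (x^2 - 223)(x^2 - 293) and the roots of f are ±√223, ±√293. Hence the splitting field is K = Q(√223, √293). Since 223 and 293 are distinct squarefree integers > 1, their product 65339 is not a perfect square, so √293 ∉ Q(√223). By the tower law [K:Q] = [Q(√223,√293):Q(√223)] · [Q(√223):Q] = 2 · 2 = 4.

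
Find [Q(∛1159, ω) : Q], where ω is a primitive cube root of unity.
[Q(∛1159, ω) : Q] = 6

[Q(∛1159):Q] = 3 (min poly x^3 - 1159, irreducible since 1159 is not a perfect cube). [Q(ω):Q] = 2 (min poly x^2 + x + 1). Since Q(∛1159) ⊂ R and ω ∉ R, we have ω ∉ Q(∛1159), so x^2 + x + 1 remains irreducible over Q(∛1159) and [Q(∛1159, ω) : Q(∛1159)] = 2. By the tower law, [Q(∛1159, ω) : Q] = 3 · 2 = 6. (In fact Q(∛1159, ω) is the splitting field of x^3 - 1159 over Q.)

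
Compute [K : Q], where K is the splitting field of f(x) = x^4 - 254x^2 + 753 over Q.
[K : Q] = 4

Solving the quadratic in x^2: x^2 = (254 ± √(254^2 - 4·753))/2 = (254 ± √61504)/2 = (254 ± 248)/2, giving x^2 = 251 or x^2 = 3. So f(x) = (x^2 - 251)(x^2 - 3) and the roots of f are ±√251, ±√3. Hence the splitting field is K = Q(√251, √3). Since 251 and 3 are distinct squarefree integers > 1, their product 753 is not a perfect square, so √3 ∉ Q(√251). By the tower law [K:Q] = [Q(√251,√3):Q(√251)] · [Q(√251):Q] = 2 · 2 = 4.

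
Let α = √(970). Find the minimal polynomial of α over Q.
m_α(x) = x^2 - 970

α satisfies α^2 - 970 = 0, so x^2 - 970 annihilates α. Since d = 970 is squarefree and ≠ 1, it is not a perfect square in Q, so x^2 - 970 has no rational root and is therefore irreducible over Q (a degree-2 polynomial over a field is irreducible iff it has no root). Hence m_α(x) = x^2 - 970.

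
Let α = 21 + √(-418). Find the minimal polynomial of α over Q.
m_α(x) = x^2 - 42x + 859

From α - 21 = √(-418), squaring gives (α - 21)^2 = -418, i.e. α^2 - 42α + 441 = -418, so α^2 - 42α + 859 = 0. The discriminant of x^2 - 42x + 859 is (-42)^2 - 4·(859) = 1764 - 3436 = -1672, and 4·(-418) is not a perfect square in Q since -418 is squarefree and ≠ 1. Hence x^2 - 42x + 859 is irreducible over Q and is the minimal polynomial of α.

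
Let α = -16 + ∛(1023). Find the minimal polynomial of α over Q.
m_α(x) = x^3 + 48x^2 + 768x + 3073

Set β = α + 16 = ∛(1023), so β^3 = 1023. Then (α + 16)^3 - 1023 = 0, i.e. α is a root of g(x) = (x + 16)^3 - 1023 = x^3 + 48x^2 + 768x + 3073. Since g(x) = h(x + 16) where h(x) = x^3 - 1023, and h is irreducible over Q (because 1023 is not a perfect cube, so h has no rational root, and a monic cubic with no rational root is irreducible), g is also irreducible (irreducibility is preserved under the substitution x → x + 16). Hence m_α(x) = x^3 + 48x^2 + 768x + 3073.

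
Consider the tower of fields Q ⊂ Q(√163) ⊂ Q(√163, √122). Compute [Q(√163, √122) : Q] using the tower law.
[Q(√163, √122) : Q] = 4

[Q(√163):Q] = 2 (min poly x^2 - 163, irreducible since 163 is squarefree > 1). For the top step, suppose √122 ∈ Q(√163), say √122 = c + d√163 with c, d ∈ Q. Squaring: 122 = c^2 + 163d^2 + 2cd√163. Since √163 ∉ Q this forces 2cd = 0. If d = 0 then √122 = c ∈ Q, contradicting 122 squarefree > 1. If c = 0 then 122 = 163d^2, so 163·122 = (163d)^2 is a perfect square in Q — but 163·122 = 19886 is not a perfect square (since 163 and 122 are distinct squarefree integers). Contradiction. Hence √122 ∉ Q(√163), so x^2 - 122 stays irreducible over Q(√163) and [Q(√163, √122) : Q(√163)] = 2. By the tower law, [Q(√163, √122) : Q] = 2 · 2 = 4.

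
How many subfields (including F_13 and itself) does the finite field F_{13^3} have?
F_{13^3} has 2 subfields

The subfields of F_{p^n} are exactly the fields F_{p^d} for d | n (each is the fixed field of the unique index-d subgroup of Gal(F_{p^n}/F_p) ≅ Z/nZ). The divisors of n = 3 are {1, 3}, giving 2 subfields: F_{13^1}, F_{13^3}.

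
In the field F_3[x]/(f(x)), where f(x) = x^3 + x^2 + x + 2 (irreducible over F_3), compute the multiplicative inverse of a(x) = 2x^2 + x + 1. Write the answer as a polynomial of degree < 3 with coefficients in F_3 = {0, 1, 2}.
a(x)^(-1) ≡ 2x^2 (mod f(x))

Since f is irreducible over F_3, F_3[x]/(f) is a field and a(x) ≠ 0 has an inverse. Apply the extended Euclidean algorithm to f(x) and a(x) in F_3[x]: f(x) = (2x + 1)·a(x) + (x + 1);  a(x) = (2x + 2)·(x + 1) + (2). The last nonzero remainder is the constant 2 = gcd(f, a) in F_3. Back-substituting through the division chain expresses 2 = s(x)·a(x) + t(x)·f(x) with s(x) ≡ x^2 (mod f), so (x^2)·a(x) ≡ 2 (mod f). Multiplying by 2^(-1) ≡ 2 in F_3 gives a(x)^(-1) ≡ 2·(x^2) ≡ 2x^2 (mod f). Check: (2x^2 + x + 1)·(2x^2) = x^4 + 2x^3 + 2x^2 ≡ 1 (mod x^3 + x^2 + x + 2).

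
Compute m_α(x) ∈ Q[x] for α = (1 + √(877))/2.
m_α(x) = x^2 - x - 219

From 2α - 1 = √(877), squaring gives (2α - 1)^2 = 877, i.e. 4α^2 - 4α + 1 = 877, so α^2 - α + (1 - 877)/4 = 0. Since 877 ≡ 1 (mod 4), (1 - 877)/4 = -219 ∈ Z. The polynomial x^2 - x - 219 has discriminant 1 - 4·(-219) = 877, which is not a perfect square in Q (d = 877 is squarefree and ≠ 1), so x^2 - x - 219 is irreducible over Q. It is the minimal polynomial of α.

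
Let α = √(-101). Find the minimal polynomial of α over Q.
m_α(x) = x^2 + 101

α satisfies α^2 + 101 = 0, so x^2 + 101 annihilates α. Since d = -101 is squarefree and ≠ 1, it is not a perfect square in Q, so x^2 + 101 has no rational root and is therefore irreducible over Q (a degree-2 polynomial over a field is irreducible iff it has no root). Hence m_α(x) = x^2 + 101.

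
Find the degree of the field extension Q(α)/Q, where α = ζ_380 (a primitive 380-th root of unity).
[Q(α):Q] = 144

The minimal polynomial of ζ_380 over Q is the 380-th cyclotomic polynomial Φ_380(x), which is irreducible over Q and has degree φ(380) = 144. Hence [Q(α):Q] = φ(380) = 144.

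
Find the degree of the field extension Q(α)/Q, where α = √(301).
[Q(α):Q] = 2

[Q(α):Q] equals the degree of the minimal polynomial of α. Here α^2 = 301 and x^2 - 301 is irreducible (d = 301 is squarefree, ≠ 1, hence not a square), so deg(m_α) = 2. Thus [Q(α):Q] = 2.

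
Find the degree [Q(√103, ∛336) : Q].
[Q(√103, ∛336) : Q] = 6

Let L = Q(√103, ∛336). Since Q(√103) ⊂ L and [Q(√103):Q] = 2, the tower law gives 2 | [L:Q]. Likewise Q(∛336) ⊂ L with [Q(∛336):Q] = 3 (because 336 is not a perfect cube), so 3 | [L:Q]. As gcd(2,3) = 1, [L:Q] is divisible by 6. Conversely L is generated over Q by √103 and ∛336, so [L:Q] ≤ 2·3 = 6. Therefore [Q(√103, ∛336) : Q] = 6.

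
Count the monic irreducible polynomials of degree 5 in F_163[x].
There are 23012723376 monic irreducible polynomials of degree 5 over F_163

Each element of F_{163^5} that lies in no proper subfield is a root of exactly one monic irreducible of degree 5 over F_163, and each such polynomial has 5 distinct roots in F_{163^5}. By Möbius inversion the count is N_163(5) = (1/5) Σ_{d|5} μ(5/d) · 163^d = (1/5)(μ(5)·163^1 + μ(1)·163^5) = 115063616880/5 = 23012723376.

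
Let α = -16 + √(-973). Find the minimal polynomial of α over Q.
m_α(x) = x^2 + 32x + 1229

From α + 16 = √(-973), squaring gives (α + 16)^2 = -973, i.e. α^2 + 32α + 256 = -973, so α^2 + 32α + 1229 = 0. The discriminant of x^2 + 32x + 1229 is (32)^2 - 4·(1229) = 1024 - 4916 = -3892, and 4·(-973) is not a perfect square in Q since -973 is squarefree and ≠ 1. Hence x^2 + 32x + 1229 is irreducible over Q and is the minimal polynomial of α.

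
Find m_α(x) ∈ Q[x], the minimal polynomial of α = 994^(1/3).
m_α(x) = x^3 - 994

α satisfies α^3 = 994, so x^3 - 994 annihilates α. By the rational root test, a rational root p/q (in lowest terms) of x^3 - 994 would satisfy p^3 = 994 q^3, forcing q = 1 and p^3 = 994; but 994 is not a perfect cube, contradiction. A monic cubic over Q with no rational root is irreducible (any nontrivial factorization would include a linear factor). Hence x^3 - 994 is the minimal polynomial of α, and in particular [Q(α):Q] = 3.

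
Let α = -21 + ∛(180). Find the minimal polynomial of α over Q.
m_α(x) = x^3 + 63x^2 + 1323x + 9081

Set β = α + 21 = ∛(180), so β^3 = 180. Then (α + 21)^3 - 180 = 0, i.e. α is a root of g(x) = (x + 21)^3 - 180 = x^3 + 63x^2 + 1323x + 9081. Since g(x) = h(x + 21) where h(x) = x^3 - 180, and h is irreducible over Q (because 180 is not a perfect cube, so h has no rational root, and a monic cubic with no rational root is irreducible), g is also irreducible (irreducibility is preserved under the substitution x → x + 21). Hence m_α(x) = x^3 + 63x^2 + 1323x + 9081.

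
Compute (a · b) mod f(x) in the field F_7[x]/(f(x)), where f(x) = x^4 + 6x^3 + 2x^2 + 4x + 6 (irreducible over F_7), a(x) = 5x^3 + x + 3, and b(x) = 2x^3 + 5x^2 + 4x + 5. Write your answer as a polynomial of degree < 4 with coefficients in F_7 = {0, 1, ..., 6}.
a · b ≡ 5x^3 + 4x^2 + 2x + 3 (mod f(x))

Multiply in F_7[x]: a(x)·b(x) = (5x^3 + x + 3)·(2x^3 + 5x^2 + 4x + 5) = 3x^6 + 4x^5 + x^4 + x^3 + 5x^2 + 3x + 1. This has degree ≥ 4, so divide by f(x) over F_7: 3x^6 + 4x^5 + x^4 + x^3 + 5x^2 + 3x + 1 = (3x^2 + 2)·(x^4 + 6x^3 + 2x^2 + 4x + 6) + (5x^3 + 4x^2 + 2x + 3). Hence a·b ≡ 5x^3 + 4x^2 + 2x + 3 (mod f). (F_7[x]/(f) is a field with 7^4 = 2401 elements since f is irreducible of degree 4.)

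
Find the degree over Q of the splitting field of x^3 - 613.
[K : Q] = 6

The roots of x^3 - 613 are ∛613, ω∛613, ω^2∛613 where ω = e^(2πi/3) is a primitive cube root of unity, so K = Q(∛613, ω). Now [Q(∛613):Q] = 3 (since 613 is not a perfect cube, x^3 - 613 is irreducible) and [Q(ω):Q] = 2. Both 2 and 3 divide [K:Q], and [K:Q] ≤ 3·2 = 6, so [K:Q] = 6. (Equivalently: Q(∛613) ⊂ R but ω ∉ R, so [K : Q(∛613)] = 2.)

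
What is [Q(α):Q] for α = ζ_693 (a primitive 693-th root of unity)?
[Q(α):Q] = 360

The minimal polynomial of ζ_693 over Q is the 693-th cyclotomic polynomial Φ_693(x), which is irreducible over Q and has degree φ(693) = 360. Hence [Q(α):Q] = φ(693) = 360.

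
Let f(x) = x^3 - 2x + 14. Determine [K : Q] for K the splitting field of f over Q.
[K : Q] = 6

By the rational root test, any rational root of the monic integer polynomial f(x) = x^3 - 2x + 14 must be an integer dividing the constant term 14, i.e. one of ±{1, 2, 7, 14}. Evaluating: f(1) = 13, f(-1) = 15, f(2) = 18, f(-2) = 10, f(7) = 343, f(-7) = -315, f(14) = 2730, f(-14) = -2702; none is 0, so f has no rational root and is therefore irreducible over Q (a cubic with no linear factor over a field is irreducible). For an irreducible cubic, the Galois group is A_3 or S_3 according as the discriminant disc(f) = -4a^3 - 27b^2 = -4·(-2)^3 - 27·(14)^2 = -5260 is or is not a square in Q. Here disc(f) = -5260 is not a perfect square in Q, so the Galois group of f over Q is not contained in A_3 and must be all of S_3. The splitting field has degree |S_3| = 6 over Q, so [K : Q] = 6.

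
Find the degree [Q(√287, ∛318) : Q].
[Q(√287, ∛318) : Q] = 6

Let L = Q(√287, ∛318). Since Q(√287) ⊂ L and [Q(√287):Q] = 2, the tower law gives 2 | [L:Q]. Likewise Q(∛318) ⊂ L with [Q(∛318):Q] = 3 (because 318 is not a perfect cube), so 3 | [L:Q]. As gcd(2,3) = 1, [L:Q] is divisible by 6. Conversely L is generated over Q by √287 and ∛318, so [L:Q] ≤ 2·3 = 6. Therefore [Q(√287, ∛318) : Q] = 6.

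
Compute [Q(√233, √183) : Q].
[Q(√233, √183) : Q] = 4

[Q(√233):Q] = 2 (min poly x^2 - 233, irreducible since 233 is squarefree > 1). For the top step, suppose √183 ∈ Q(√233), say √183 = c + d√233 with c, d ∈ Q. Squaring: 183 = c^2 + 233d^2 + 2cd√233. Since √233 ∉ Q this forces 2cd = 0. If d = 0 then √183 = c ∈ Q, contradicting 183 squarefree > 1. If c = 0 then 183 = 233d^2, so 233·183 = (233d)^2 is a perfect square in Q — but 233·183 = 42639 is not a perfect square (since 233 and 183 are distinct squarefree integers). Contradiction. Hence √183 ∉ Q(√233), so x^2 - 183 stays irreducible over Q(√233) and [Q(√233, √183) : Q(√233)] = 2. By the tower law, [Q(√233, √183) : Q] = 2 · 2 = 4.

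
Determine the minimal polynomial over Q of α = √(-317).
m_α(x) = x^2 + 317

α satisfies α^2 + 317 = 0, so x^2 + 317 annihilates α. Since d = -317 is squarefree and ≠ 1, it is not a perfect square in Q, so x^2 + 317 has no rational root and is therefore irreducible over Q (a degree-2 polynomial over a field is irreducible iff it has no root). Hence m_α(x) = x^2 + 317.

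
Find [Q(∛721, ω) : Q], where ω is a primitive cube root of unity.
[Q(∛721, ω) : Q] = 6

[Q(∛721):Q] = 3 (min poly x^3 - 721, irreducible since 721 is not a perfect cube). [Q(ω):Q] = 2 (min poly x^2 + x + 1). Since Q(∛721) ⊂ R and ω ∉ R, we have ω ∉ Q(∛721), so x^2 + x + 1 remains irreducible over Q(∛721) and [Q(∛721, ω) : Q(∛721)] = 2. By the tower law, [Q(∛721, ω) : Q] = 3 · 2 = 6. (In fact Q(∛721, ω) is the splitting field of x^3 - 721 over Q.)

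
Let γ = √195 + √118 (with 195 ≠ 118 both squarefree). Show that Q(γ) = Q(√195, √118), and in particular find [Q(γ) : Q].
[Q(γ) : Q] = 4 (equivalently, Q(γ) = Q(√195, √118))

Obviously Q(γ) ⊆ Q(√195, √118), and [Q(√195, √118):Q] = 4 (since 195, 118 are distinct squarefree integers > 1 with 23010 not a perfect square). To show equality we compute the minimal polynomial of γ. From γ = √195 + √118: γ^2 = 195 + 2√(23010) + 118 = 313 + 2√(23010), so γ^2 - 313 = 2√(23010); squaring, (γ^2 - 313)^2 = 4·23010, i.e. γ^4 - 626γ^2 + 97969 - 92040 = 0, i.e. γ^4 - 626γ^2 + 5929 = 0. So γ is a root of x^4 - 626x^2 + 5929. This polynomial is irreducible over Q: it has no rational root (each ±√195 ± √118 is irrational), and any factorization into two quadratics over Q would force √(23010) ∈ Q (pairing opposite roots) or √195, √118 ∈ Q (other pairings), all impossible. Hence [Q(γ):Q] = 4 = [Q(√195, √118):Q], so Q(γ) = Q(√195, √118).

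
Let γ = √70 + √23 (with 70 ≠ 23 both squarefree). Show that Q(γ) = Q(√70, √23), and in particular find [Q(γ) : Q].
[Q(γ) : Q] = 4 (equivalently, Q(γ) = Q(√70, √23))

Obviously Q(γ) ⊆ Q(√70, √23), and [Q(√70, √23):Q] = 4 (since 70, 23 are distinct squarefree integers > 1 with 1610 not a perfect square). To show equality we compute the minimal polynomial of γ. From γ = √70 + √23: γ^2 = 70 + 2√(1610) + 23 = 93 + 2√(1610), so γ^2 - 93 = 2√(1610); squaring, (γ^2 - 93)^2 = 4·1610, i.e. γ^4 - 186γ^2 + 8649 - 6440 = 0, i.e. γ^4 - 186γ^2 + 2209 = 0. So γ is a root of x^4 - 186x^2 + 2209. This polynomial is irreducible over Q: it has no rational root (each ±√70 ± √23 is irrational), and any factorization into two quadratics over Q would force √(1610) ∈ Q (pairing opposite roots) or √70, √23 ∈ Q (other pairings), all impossible. Hence [Q(γ):Q] = 4 = [Q(√70, √23):Q], so Q(γ) = Q(√70, √23).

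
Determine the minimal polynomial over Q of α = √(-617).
m_α(x) = x^2 + 617

α satisfies α^2 + 617 = 0, so x^2 + 617 annihilates α. Since d = -617 is squarefree and ≠ 1, it is not a perfect square in Q, so x^2 + 617 has no rational root and is therefore irreducible over Q (a degree-2 polynomial over a field is irreducible iff it has no root). Hence m_α(x) = x^2 + 617.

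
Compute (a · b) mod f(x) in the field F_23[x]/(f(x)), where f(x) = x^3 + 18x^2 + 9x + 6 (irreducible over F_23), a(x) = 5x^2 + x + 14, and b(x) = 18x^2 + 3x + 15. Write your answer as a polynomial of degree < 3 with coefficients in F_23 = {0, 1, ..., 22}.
a · b ≡ 3x^2 + 3 (mod f(x))

Multiply in F_23[x]: a(x)·b(x) = (5x^2 + x + 14)·(18x^2 + 3x + 15) = 21x^4 + 10x^3 + 8x^2 + 11x + 3. This has degree ≥ 3, so divide by f(x) over F_23: 21x^4 + 10x^3 + 8x^2 + 11x + 3 = (21x)·(x^3 + 18x^2 + 9x + 6) + (3x^2 + 3). Hence a·b ≡ 3x^2 + 3 (mod f). (F_23[x]/(f) is a field with 23^3 = 12167 elements since f is irreducible of degree 3.)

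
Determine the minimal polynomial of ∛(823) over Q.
m_α(x) = x^3 - 823

α satisfies α^3 = 823, so x^3 - 823 annihilates α. By the rational root test, a rational root p/q (in lowest terms) of x^3 - 823 would satisfy p^3 = 823 q^3, forcing q = 1 and p^3 = 823; but 823 is not a perfect cube, contradiction. A monic cubic over Q with no rational root is irreducible (any nontrivial factorization would include a linear factor). Hence x^3 - 823 is the minimal polynomial of α, and in particular [Q(α):Q] = 3.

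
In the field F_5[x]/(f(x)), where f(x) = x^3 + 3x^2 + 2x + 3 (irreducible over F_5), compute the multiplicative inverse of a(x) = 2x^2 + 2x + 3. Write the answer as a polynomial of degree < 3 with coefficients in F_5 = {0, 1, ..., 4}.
a(x)^(-1) ≡ 2x^2 + x + 1 (mod f(x))

Since f is irreducible over F_5, F_5[x]/(f) is a field and a(x) ≠ 0 has an inverse. Apply the extended Euclidean algorithm to f(x) and a(x) in F_5[x]: f(x) = (3x + 1)·a(x) + (x);  a(x) = (2x + 2)·(x) + (3). The last nonzero remainder is the constant 3 = gcd(f, a) in F_5. Back-substituting through the division chain expresses 3 = s(x)·a(x) + t(x)·f(x) with s(x) ≡ x^2 + 3x + 3 (mod f), so (x^2 + 3x + 3)·a(x) ≡ 3 (mod f). Multiplying by 3^(-1) ≡ 2 in F_5 gives a(x)^(-1) ≡ 2·(x^2 + 3x + 3) ≡ 2x^2 + x + 1 (mod f). Check: (2x^2 + 2x + 3)·(2x^2 + x + 1) = 4x^4 + x^3 + 3 ≡ 1 (mod x^3 + 3x^2 + 2x + 3).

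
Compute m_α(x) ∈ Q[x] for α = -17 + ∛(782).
m_α(x) = x^3 + 51x^2 + 867x + 4131

Set β = α + 17 = ∛(782), so β^3 = 782. Then (α + 17)^3 - 782 = 0, i.e. α is a root of g(x) = (x + 17)^3 - 782 = x^3 + 51x^2 + 867x + 4131. Since g(x) = h(x + 17) where h(x) = x^3 - 782, and h is irreducible over Q (because 782 is not a perfect cube, so h has no rational root, and a monic cubic with no rational root is irreducible), g is also irreducible (irreducibility is preserved under the substitution x → x + 17). Hence m_α(x) = x^3 + 51x^2 + 867x + 4131.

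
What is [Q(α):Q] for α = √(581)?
[Q(α):Q] = 2

[Q(α):Q] equals the degree of the minimal polynomial of α. Here α^2 = 581 and x^2 - 581 is irreducible (d = 581 is squarefree, ≠ 1, hence not a square), so deg(m_α) = 2. Thus [Q(α):Q] = 2.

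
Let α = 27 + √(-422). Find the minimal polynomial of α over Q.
m_α(x) = x^2 - 54x + 1151

From α - 27 = √(-422), squaring gives (α - 27)^2 = -422, i.e. α^2 - 54α + 729 = -422, so α^2 - 54α + 1151 = 0. The discriminant of x^2 - 54x + 1151 is (-54)^2 - 4·(1151) = 2916 - 4604 = -1688, and 4·(-422) is not a perfect square in Q since -422 is squarefree and ≠ 1. Hence x^2 - 54x + 1151 is irreducible over Q and is the minimal polynomial of α.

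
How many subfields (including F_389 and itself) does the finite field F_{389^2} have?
F_{389^2} has 2 subfields

The subfields of F_{p^n} are exactly the fields F_{p^d} for d | n (each is the fixed field of the unique index-d subgroup of Gal(F_{p^n}/F_p) ≅ Z/nZ). The divisors of n = 2 are {1, 2}, giving 2 subfields: F_{389^1}, F_{389^2}.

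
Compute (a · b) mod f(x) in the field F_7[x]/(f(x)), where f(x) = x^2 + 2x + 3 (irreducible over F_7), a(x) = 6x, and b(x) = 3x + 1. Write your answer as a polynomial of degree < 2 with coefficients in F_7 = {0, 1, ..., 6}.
a · b ≡ 5x + 2 (mod f(x))

Multiply in F_7[x]: a(x)·b(x) = (6x)·(3x + 1) = 4x^2 + 6x. This has degree ≥ 2, so divide by f(x) over F_7: 4x^2 + 6x = (4)·(x^2 + 2x + 3) + (5x + 2). Hence a·b ≡ 5x + 2 (mod f). (F_7[x]/(f) is a field with 7^2 = 49 elements since f is irreducible of degree 2.)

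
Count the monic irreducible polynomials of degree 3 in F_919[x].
There are 258716880 monic irreducible polynomials of degree 3 over F_919

Each element of F_{919^3} that lies in no proper subfield is a root of exactly one monic irreducible of degree 3 over F_919, and each such polynomial has 3 distinct roots in F_{919^3}. By Möbius inversion the count is N_919(3) = (1/3) Σ_{d|3} μ(3/d) · 919^d = (1/3)(μ(3)·919^1 + μ(1)·919^3) = 776150640/3 = 258716880.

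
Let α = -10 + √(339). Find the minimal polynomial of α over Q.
m_α(x) = x^2 + 20x - 239

From α + 10 = √(339), squaring gives (α + 10)^2 = 339, i.e. α^2 + 20α + 100 = 339, so α^2 + 20α - 239 = 0. The discriminant of x^2 + 20x - 239 is (20)^2 - 4·(-239) = 400 + 956 = 1356, and 4·(339) is not a perfect square in Q since 339 is squarefree and ≠ 1. Hence x^2 + 20x - 239 is irreducible over Q and is the minimal polynomial of α.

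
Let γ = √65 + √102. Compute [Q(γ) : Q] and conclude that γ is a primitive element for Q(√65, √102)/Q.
[Q(γ) : Q] = 4 (equivalently, Q(γ) = Q(√65, √102))

Obviously Q(γ) ⊆ Q(√65, √102), and [Q(√65, √102):Q] = 4 (since 65, 102 are distinct squarefree integers > 1 with 6630 not a perfect square). To show equality we compute the minimal polynomial of γ. From γ = √65 + √102: γ^2 = 65 + 2√(6630) + 102 = 167 + 2√(6630), so γ^2 - 167 = 2√(6630); squaring, (γ^2 - 167)^2 = 4·6630, i.e. γ^4 - 334γ^2 + 27889 - 26520 = 0, i.e. γ^4 - 334γ^2 + 1369 = 0. So γ is a root of x^4 - 334x^2 + 1369. This polynomial is irreducible over Q: it has no rational root (each ±√65 ± √102 is irrational), and any factorization into two quadratics over Q would force √(6630) ∈ Q (pairing opposite roots) or √65, √102 ∈ Q (other pairings), all impossible. Hence [Q(γ):Q] = 4 = [Q(√65, √102):Q], so Q(γ) = Q(√65, √102).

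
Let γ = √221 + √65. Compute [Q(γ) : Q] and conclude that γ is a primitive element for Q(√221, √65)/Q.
[Q(γ) : Q] = 4 (equivalently, Q(γ) = Q(√221, √65))

Obviously Q(γ) ⊆ Q(√221, √65), and [Q(√221, √65):Q] = 4 (since 221, 65 are distinct squarefree integers > 1 with 14365 not a perfect square). To show equality we compute the minimal polynomial of γ. From γ = √221 + √65: γ^2 = 221 + 2√(14365) + 65 = 286 + 2√(14365), so γ^2 - 286 = 2√(14365); squaring, (γ^2 - 286)^2 = 4·14365, i.e. γ^4 - 572γ^2 + 81796 - 57460 = 0, i.e. γ^4 - 572γ^2 + 24336 = 0. So γ is a root of x^4 - 572x^2 + 24336. This polynomial is irreducible over Q: it has no rational root (each ±√221 ± √65 is irrational), and any factorization into two quadratics over Q would force √(14365) ∈ Q (pairing opposite roots) or √221, √65 ∈ Q (other pairings), all impossible. Hence [Q(γ):Q] = 4 = [Q(√221, √65):Q], so Q(γ) = Q(√221, √65).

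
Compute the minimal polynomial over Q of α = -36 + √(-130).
m_α(x) = x^2 + 72x + 1426

From α + 36 = √(-130), squaring gives (α + 36)^2 = -130, i.e. α^2 + 72α + 1296 = -130, so α^2 + 72α + 1426 = 0. The discriminant of x^2 + 72x + 1426 is (72)^2 - 4·(1426) = 5184 - 5704 = -520, and 4·(-130) is not a perfect square in Q since -130 is squarefree and ≠ 1. Hence x^2 + 72x + 1426 is irreducible over Q and is the minimal polynomial of α.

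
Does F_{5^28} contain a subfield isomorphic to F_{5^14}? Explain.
Yes: F_{5^14} is a subfield of F_{5^28}

F_{p^m} embeds in F_{p^n} iff m | n (since F_{p^n} is the splitting field of x^(p^n) - x, and F_{p^m} ⊂ F_{p^n} forces p^n to be a power of p^m, i.e. m | n; conversely if m | n then every root of x^(p^m) - x is a root of x^(p^n) - x). Here 14 | 28 (since 28 = 2·14), so F_{5^14} is a subfield of F_{5^28}, and [F_{5^28} : F_{5^14}] = 28/14 = 2.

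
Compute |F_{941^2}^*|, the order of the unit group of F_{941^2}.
|F_{941^2}^*| = 885480

F_{941^2} has 941^2 = 885481 elements; its multiplicative group consists of all nonzero elements, so |F_{941^2}^*| = 885481 - 1 = 885480. (It is cyclic since any finite subgroup of the multiplicative group of a field is cyclic.)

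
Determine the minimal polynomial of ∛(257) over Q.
m_α(x) = x^3 - 257

α satisfies α^3 = 257, so x^3 - 257 annihilates α. By the rational root test, a rational root p/q (in lowest terms) of x^3 - 257 would satisfy p^3 = 257 q^3, forcing q = 1 and p^3 = 257; but 257 is not a perfect cube, contradiction. A monic cubic over Q with no rational root is irreducible (any nontrivial factorization would include a linear factor). Hence x^3 - 257 is the minimal polynomial of α, and in particular [Q(α):Q] = 3.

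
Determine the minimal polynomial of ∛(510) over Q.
m_α(x) = x^3 - 510

α satisfies α^3 = 510, so x^3 - 510 annihilates α. By the rational root test, a rational root p/q (in lowest terms) of x^3 - 510 would satisfy p^3 = 510 q^3, forcing q = 1 and p^3 = 510; but 510 is not a perfect cube, contradiction. A monic cubic over Q with no rational root is irreducible (any nontrivial factorization would include a linear factor). Hence x^3 - 510 is the minimal polynomial of α, and in particular [Q(α):Q] = 3.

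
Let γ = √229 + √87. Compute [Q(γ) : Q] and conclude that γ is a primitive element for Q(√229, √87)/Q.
[Q(γ) : Q] = 4 (equivalently, Q(γ) = Q(√229, √87))

Obviously Q(γ) ⊆ Q(√229, √87), and [Q(√229, √87):Q] = 4 (since 229, 87 are distinct squarefree integers > 1 with 19923 not a perfect square). To show equality we compute the minimal polynomial of γ. From γ = √229 + √87: γ^2 = 229 + 2√(19923) + 87 = 316 + 2√(19923), so γ^2 - 316 = 2√(19923); squaring, (γ^2 - 316)^2 = 4·19923, i.e. γ^4 - 632γ^2 + 99856 - 79692 = 0, i.e. γ^4 - 632γ^2 + 20164 = 0. So γ is a root of x^4 - 632x^2 + 20164. This polynomial is irreducible over Q: it has no rational root (each ±√229 ± √87 is irrational), and any factorization into two quadratics over Q would force √(19923) ∈ Q (pairing opposite roots) or √229, √87 ∈ Q (other pairings), all impossible. Hence [Q(γ):Q] = 4 = [Q(√229, √87):Q], so Q(γ) = Q(√229, √87).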